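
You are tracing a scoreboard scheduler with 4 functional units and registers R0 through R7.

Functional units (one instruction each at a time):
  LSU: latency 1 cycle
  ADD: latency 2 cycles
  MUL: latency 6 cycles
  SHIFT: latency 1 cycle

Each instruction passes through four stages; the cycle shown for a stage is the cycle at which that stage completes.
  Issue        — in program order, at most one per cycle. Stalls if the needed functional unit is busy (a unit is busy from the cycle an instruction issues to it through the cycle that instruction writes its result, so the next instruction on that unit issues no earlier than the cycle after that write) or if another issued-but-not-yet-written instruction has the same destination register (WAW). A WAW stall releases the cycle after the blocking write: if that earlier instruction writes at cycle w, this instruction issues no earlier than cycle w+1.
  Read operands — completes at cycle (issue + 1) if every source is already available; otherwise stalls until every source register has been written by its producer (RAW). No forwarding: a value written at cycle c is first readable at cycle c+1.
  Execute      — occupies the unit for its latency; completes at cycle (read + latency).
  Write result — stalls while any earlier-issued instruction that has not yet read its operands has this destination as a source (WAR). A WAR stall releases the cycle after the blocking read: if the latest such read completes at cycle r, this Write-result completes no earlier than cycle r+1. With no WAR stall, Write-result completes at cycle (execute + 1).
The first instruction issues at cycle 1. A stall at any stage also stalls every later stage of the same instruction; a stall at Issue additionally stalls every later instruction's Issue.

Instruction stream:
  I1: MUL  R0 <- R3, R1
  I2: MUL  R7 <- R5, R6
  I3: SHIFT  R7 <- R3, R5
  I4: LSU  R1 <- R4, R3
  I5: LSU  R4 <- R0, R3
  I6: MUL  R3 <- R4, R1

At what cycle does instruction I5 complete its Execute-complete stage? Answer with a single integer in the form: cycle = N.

1) issue 1, read 2, done 8, write 9
2) issue 10, read 11, done 17, write 18  <struct: MUL busy until I1 writes@9>
3) issue 19, read 20, done 21, write 22  <WAW R7: wait I2 write@18>
4) issue 20, read 21, done 22, write 23
5) issue 24, read 25, done 26, write 27  <struct: LSU busy until I4 writes@23>
6) issue 25, read 28, done 34, write 35  <RAW R4: wait I5 write@27>

cycle = 26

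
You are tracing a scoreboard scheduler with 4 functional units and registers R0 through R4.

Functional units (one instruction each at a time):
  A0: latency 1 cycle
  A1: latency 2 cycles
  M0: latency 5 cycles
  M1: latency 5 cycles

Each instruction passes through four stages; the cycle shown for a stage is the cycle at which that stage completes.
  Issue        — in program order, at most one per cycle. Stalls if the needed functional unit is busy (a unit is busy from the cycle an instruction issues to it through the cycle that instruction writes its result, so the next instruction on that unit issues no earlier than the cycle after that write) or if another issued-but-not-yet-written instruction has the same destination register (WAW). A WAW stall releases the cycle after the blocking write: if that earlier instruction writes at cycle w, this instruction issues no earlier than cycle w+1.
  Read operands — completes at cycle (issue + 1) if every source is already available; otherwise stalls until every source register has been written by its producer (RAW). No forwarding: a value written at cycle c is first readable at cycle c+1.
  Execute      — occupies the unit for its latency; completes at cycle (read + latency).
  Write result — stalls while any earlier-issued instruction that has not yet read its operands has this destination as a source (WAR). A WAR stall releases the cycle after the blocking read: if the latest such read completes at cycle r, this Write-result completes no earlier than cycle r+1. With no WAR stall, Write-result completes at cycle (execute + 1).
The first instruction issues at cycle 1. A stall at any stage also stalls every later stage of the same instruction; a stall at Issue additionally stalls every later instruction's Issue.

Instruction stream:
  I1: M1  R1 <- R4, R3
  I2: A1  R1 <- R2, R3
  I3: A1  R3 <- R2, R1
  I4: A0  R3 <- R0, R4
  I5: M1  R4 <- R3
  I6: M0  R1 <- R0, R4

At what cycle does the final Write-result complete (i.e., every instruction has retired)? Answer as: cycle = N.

cycle = 36

[1] I1 dispatched to M1
[2] I1 operands ready
[7] I1 complete
[8] R1←I1
[9] I2 dispatched to A1
[10] I2 operands ready
[12] I2 complete
[13] R1←I2
[14] I3 dispatched to A1
[15] I3 operands ready
[17] I3 complete
[18] R3←I3
[19] I4 dispatched to A0
[20] I4 operands ready · I5 dispatched to M1
[21] I4 complete · I6 dispatched to M0
[22] R3←I4
[23] I5 operands ready
[28] I5 complete
[29] R4←I5
[30] I6 operands ready
[35] I6 complete
[36] R1←I6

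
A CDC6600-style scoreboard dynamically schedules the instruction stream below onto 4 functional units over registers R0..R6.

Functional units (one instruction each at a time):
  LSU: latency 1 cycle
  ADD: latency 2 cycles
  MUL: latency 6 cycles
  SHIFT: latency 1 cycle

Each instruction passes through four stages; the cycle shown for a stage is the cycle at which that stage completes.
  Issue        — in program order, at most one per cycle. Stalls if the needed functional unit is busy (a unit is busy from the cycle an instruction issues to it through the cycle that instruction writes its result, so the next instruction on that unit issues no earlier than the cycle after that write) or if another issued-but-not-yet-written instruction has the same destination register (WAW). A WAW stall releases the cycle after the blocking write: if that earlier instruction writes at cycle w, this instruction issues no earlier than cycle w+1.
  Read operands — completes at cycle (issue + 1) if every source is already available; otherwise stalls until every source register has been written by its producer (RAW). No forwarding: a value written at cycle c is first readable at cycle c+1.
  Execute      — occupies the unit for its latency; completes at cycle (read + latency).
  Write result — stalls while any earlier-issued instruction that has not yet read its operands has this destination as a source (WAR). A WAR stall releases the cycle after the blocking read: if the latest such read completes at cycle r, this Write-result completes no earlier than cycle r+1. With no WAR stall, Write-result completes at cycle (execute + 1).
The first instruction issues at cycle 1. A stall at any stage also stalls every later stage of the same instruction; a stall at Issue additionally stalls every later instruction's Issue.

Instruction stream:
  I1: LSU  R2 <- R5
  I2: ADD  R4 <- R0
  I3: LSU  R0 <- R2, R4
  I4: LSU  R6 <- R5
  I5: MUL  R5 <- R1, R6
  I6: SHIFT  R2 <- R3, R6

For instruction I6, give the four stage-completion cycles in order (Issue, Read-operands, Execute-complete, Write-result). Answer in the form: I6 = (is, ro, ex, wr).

I1  is:1  ro:2  ex:3  wr:4
I2  is:2  ro:3  ex:5  wr:6
I3  is:5  ro:7  ex:8  wr:9  — struct: LSU busy until I1 writes@4, RAW R4: wait I2 write@6
I4  is:10  ro:11  ex:12  wr:13  — struct: LSU busy until I3 writes@9
I5  is:11  ro:14  ex:20  wr:21  — RAW R6: wait I4 write@13
I6  is:12  ro:14  ex:15  wr:16  — RAW R6: wait I4 write@13

I6 = (12, 14, 15, 16)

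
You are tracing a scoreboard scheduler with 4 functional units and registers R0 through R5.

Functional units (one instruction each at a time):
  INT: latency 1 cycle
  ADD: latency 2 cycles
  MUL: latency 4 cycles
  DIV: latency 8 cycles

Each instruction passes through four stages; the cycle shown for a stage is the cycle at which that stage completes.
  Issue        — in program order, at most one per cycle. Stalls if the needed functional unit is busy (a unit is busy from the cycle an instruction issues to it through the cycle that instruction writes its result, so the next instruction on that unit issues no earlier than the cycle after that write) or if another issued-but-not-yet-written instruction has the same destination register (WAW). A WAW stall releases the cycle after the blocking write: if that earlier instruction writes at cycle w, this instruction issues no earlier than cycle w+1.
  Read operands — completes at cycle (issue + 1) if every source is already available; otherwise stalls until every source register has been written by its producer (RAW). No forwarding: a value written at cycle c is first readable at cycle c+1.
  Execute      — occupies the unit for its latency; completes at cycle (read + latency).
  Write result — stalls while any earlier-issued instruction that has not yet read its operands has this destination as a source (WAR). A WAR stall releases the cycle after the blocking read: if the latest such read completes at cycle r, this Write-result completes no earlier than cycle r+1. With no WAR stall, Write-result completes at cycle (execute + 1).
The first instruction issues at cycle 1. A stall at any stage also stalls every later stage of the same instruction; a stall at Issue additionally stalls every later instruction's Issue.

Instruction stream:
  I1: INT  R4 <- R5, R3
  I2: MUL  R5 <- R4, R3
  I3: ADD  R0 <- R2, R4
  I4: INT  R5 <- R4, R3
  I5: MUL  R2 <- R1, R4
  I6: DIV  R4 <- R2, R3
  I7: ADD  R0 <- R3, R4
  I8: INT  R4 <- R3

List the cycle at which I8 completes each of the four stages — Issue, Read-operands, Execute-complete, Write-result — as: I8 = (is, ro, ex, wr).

1) issue 1, read 2, done 3, write 4
2) issue 2, read 5, done 9, write 10  <RAW R4: wait I1 write@4>
3) issue 3, read 5, done 7, write 8  <RAW R4: wait I1 write@4>
4) issue 11, read 12, done 13, write 14  <WAW R5: wait I2 write@10>
5) issue 12, read 13, done 17, write 18
6) issue 13, read 19, done 27, write 28  <RAW R2: wait I5 write@18>
7) issue 14, read 29, done 31, write 32  <RAW R4: wait I6 write@28>
8) issue 29, read 30, done 31, write 32  <WAW R4: wait I6 write@28>

I8 = (29, 30, 31, 32)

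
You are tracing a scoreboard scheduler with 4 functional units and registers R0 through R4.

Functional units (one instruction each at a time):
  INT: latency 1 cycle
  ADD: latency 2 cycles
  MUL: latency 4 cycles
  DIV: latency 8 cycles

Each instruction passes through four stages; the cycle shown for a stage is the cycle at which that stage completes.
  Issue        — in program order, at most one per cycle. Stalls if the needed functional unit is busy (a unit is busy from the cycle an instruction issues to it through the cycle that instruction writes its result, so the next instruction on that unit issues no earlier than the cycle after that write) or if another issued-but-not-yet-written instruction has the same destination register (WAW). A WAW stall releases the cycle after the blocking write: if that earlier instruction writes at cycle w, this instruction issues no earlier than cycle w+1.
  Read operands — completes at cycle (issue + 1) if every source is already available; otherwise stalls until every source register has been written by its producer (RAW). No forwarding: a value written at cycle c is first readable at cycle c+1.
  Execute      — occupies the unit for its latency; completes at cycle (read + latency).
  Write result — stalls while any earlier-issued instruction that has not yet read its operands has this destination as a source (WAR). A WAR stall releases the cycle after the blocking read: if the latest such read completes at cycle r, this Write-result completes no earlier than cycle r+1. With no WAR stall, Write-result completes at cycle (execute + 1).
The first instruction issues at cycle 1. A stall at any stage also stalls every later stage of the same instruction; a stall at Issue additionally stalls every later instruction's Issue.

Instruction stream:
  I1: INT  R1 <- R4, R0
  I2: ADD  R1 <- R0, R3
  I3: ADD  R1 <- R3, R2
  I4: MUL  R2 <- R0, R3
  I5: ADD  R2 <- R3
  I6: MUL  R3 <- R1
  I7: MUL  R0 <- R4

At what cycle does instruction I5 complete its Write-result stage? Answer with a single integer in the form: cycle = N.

cycle = 22

c1: I1 issues→INT
c2: I1 reads
c3: I1 exec-done
c4: I1 writes R1
c5: I2 issues→ADD
c6: I2 reads
c8: I2 exec-done
c9: I2 writes R1
c10: I3 issues→ADD
c11: I3 reads · I4 issues→MUL
c12: I4 reads
c13: I3 exec-done
c14: I3 writes R1
c16: I4 exec-done
c17: I4 writes R2
c18: I5 issues→ADD
c19: I5 reads · I6 issues→MUL
c20: I6 reads
c21: I5 exec-done
c22: I5 writes R2
c24: I6 exec-done
c25: I6 writes R3
c26: I7 issues→MUL
c27: I7 reads
c31: I7 exec-done
c32: I7 writes R0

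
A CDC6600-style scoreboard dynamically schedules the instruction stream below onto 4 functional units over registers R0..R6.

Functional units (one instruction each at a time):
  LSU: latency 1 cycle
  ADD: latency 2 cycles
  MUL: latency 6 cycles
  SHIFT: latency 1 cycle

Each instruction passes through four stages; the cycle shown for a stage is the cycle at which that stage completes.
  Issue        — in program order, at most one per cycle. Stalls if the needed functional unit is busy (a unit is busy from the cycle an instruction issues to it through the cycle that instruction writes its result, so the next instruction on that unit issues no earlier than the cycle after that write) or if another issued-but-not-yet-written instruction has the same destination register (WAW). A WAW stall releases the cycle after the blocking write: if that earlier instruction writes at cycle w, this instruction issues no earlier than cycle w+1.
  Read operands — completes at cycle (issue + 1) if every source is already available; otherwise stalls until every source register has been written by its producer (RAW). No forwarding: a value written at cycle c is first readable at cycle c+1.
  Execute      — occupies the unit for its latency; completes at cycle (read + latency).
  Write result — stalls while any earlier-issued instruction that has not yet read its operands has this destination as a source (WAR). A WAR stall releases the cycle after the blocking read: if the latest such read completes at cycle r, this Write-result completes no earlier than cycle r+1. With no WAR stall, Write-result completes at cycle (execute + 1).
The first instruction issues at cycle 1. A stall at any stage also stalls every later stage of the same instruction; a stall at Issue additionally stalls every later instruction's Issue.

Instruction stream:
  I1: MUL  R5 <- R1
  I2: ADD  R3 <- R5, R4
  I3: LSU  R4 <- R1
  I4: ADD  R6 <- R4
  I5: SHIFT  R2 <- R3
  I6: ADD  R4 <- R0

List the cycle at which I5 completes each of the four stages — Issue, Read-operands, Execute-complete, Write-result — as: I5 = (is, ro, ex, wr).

I5 = (15, 16, 17, 18)

  I1 | 1 | 2 | 8 | 9
  I2 | 2 | 10 | 12 | 13   RAW R5: wait I1 write@9
  I3 | 3 | 4 | 5 | 11   WAR R4: wait I2 read@10
  I4 | 14 | 15 | 17 | 18   struct: ADD busy until I2 writes@13
  I5 | 15 | 16 | 17 | 18
  I6 | 19 | 20 | 22 | 23   struct: ADD busy until I4 writes@18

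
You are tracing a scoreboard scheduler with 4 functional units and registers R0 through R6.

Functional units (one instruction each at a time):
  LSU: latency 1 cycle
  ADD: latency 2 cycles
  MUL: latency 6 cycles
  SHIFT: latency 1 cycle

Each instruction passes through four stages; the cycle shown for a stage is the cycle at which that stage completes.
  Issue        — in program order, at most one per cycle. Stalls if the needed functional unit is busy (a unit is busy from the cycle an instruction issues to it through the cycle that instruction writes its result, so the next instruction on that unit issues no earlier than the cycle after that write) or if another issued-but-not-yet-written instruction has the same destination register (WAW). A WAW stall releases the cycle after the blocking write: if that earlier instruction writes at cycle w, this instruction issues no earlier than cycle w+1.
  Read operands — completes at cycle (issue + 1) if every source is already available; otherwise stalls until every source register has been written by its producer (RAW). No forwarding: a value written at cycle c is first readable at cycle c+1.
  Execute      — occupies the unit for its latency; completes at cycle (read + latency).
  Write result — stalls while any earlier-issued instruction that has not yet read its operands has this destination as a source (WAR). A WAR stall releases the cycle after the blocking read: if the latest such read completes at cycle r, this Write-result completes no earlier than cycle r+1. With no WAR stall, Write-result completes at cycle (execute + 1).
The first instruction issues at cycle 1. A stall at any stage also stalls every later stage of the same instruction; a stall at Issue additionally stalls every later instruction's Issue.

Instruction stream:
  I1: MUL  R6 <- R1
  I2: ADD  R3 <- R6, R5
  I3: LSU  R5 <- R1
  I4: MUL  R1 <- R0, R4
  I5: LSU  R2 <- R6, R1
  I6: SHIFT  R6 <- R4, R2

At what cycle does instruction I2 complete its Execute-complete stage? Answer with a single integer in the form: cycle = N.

I1 -> (1, 2, 8, 9)
I2 -> (2, 10, 12, 13)  // RAW R6: wait I1 write@9
I3 -> (3, 4, 5, 11)  // WAR R5: wait I2 read@10
I4 -> (10, 11, 17, 18)  // struct: MUL busy until I1 writes@9
I5 -> (12, 19, 20, 21)  // struct: LSU busy until I3 writes@11, RAW R1: wait I4 write@18
I6 -> (13, 22, 23, 24)  // RAW R2: wait I5 write@21

cycle = 12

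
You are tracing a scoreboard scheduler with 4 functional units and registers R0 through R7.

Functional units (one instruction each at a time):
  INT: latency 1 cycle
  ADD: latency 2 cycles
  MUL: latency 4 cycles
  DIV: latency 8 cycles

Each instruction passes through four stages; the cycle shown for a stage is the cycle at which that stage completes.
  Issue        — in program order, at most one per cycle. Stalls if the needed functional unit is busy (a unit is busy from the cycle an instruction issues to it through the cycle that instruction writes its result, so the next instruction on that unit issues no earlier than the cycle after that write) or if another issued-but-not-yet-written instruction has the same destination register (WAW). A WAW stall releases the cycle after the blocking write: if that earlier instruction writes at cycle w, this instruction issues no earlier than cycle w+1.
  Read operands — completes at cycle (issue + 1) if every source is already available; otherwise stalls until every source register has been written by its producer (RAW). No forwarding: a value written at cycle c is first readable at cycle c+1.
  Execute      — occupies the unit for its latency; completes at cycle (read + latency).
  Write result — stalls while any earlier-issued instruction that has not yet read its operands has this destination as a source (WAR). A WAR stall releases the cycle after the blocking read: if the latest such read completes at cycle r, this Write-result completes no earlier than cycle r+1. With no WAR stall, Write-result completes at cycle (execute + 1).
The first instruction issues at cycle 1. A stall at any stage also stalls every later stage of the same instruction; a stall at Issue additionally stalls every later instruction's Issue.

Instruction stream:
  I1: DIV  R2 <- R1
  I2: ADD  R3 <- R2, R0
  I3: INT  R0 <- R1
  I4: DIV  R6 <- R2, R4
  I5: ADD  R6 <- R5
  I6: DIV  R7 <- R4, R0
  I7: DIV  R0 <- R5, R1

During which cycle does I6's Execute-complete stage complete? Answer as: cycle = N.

  I1 | 1 | 2 | 10 | 11
  I2 | 2 | 12 | 14 | 15   RAW R2: wait I1 write@11
  I3 | 3 | 4 | 5 | 13   WAR R0: wait I2 read@12
  I4 | 12 | 13 | 21 | 22   struct: DIV busy until I1 writes@11
  I5 | 23 | 24 | 26 | 27   WAW R6: wait I4 write@22
  I6 | 24 | 25 | 33 | 34
  I7 | 35 | 36 | 44 | 45   struct: DIV busy until I6 writes@34

cycle = 33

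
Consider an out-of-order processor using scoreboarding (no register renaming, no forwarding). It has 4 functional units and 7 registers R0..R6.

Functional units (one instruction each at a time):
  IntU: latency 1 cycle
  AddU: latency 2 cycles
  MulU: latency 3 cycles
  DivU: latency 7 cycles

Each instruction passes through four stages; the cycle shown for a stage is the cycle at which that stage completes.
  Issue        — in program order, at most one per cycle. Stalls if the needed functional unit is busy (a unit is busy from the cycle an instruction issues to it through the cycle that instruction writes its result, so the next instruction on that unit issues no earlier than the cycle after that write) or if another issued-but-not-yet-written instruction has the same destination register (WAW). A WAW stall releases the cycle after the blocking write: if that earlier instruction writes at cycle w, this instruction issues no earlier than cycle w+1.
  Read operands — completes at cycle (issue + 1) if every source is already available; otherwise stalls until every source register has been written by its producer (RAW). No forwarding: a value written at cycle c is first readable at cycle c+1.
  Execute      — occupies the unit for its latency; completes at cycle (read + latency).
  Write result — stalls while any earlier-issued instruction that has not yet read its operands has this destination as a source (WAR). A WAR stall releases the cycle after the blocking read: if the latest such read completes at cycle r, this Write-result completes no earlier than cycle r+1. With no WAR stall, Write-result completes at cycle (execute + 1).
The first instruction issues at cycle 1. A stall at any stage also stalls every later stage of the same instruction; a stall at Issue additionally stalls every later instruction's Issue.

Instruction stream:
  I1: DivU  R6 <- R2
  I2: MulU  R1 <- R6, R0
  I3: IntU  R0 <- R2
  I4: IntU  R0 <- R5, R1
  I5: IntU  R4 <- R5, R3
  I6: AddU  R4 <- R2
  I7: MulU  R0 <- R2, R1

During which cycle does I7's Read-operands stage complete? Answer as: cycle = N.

  I1 | 1 | 2 | 9 | 10
  I2 | 2 | 11 | 14 | 15   RAW R6: wait I1 write@10
  I3 | 3 | 4 | 5 | 12   WAR R0: wait I2 read@11
  I4 | 13 | 16 | 17 | 18   struct: IntU busy until I3 writes@12 · RAW R1: wait I2 write@15
  I5 | 19 | 20 | 21 | 22   struct: IntU busy until I4 writes@18
  I6 | 23 | 24 | 26 | 27   WAW R4: wait I5 write@22
  I7 | 24 | 25 | 28 | 29

cycle = 25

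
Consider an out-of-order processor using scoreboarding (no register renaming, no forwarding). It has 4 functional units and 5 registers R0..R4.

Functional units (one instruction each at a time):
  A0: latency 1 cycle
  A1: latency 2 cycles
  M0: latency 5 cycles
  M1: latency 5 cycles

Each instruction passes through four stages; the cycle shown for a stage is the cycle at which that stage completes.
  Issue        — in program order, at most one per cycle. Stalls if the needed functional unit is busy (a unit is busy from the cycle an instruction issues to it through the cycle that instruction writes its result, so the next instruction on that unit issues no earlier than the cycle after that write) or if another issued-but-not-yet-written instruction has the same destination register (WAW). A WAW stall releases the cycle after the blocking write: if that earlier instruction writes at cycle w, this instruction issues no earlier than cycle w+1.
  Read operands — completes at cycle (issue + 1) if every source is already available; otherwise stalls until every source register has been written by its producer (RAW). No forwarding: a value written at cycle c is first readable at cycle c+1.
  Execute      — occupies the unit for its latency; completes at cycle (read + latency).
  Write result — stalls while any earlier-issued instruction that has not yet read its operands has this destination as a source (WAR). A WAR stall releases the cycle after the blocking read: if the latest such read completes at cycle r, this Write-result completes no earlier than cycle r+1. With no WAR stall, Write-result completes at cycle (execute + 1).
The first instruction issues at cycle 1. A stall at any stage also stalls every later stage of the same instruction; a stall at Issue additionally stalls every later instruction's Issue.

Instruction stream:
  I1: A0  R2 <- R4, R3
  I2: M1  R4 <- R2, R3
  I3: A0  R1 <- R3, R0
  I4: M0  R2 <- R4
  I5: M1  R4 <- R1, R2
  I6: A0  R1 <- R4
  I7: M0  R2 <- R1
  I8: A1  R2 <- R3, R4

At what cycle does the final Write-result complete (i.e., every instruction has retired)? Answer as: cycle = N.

cycle = 40

I1  is:1  ro:2  ex:3  wr:4
I2  is:2  ro:5  ex:10  wr:11  — RAW R2: wait I1 write@4
I3  is:5  ro:6  ex:7  wr:8  — struct: A0 busy until I1 writes@4
I4  is:6  ro:12  ex:17  wr:18  — RAW R4: wait I2 write@11
I5  is:12  ro:19  ex:24  wr:25  — struct: M1 busy until I2 writes@11, RAW R2: wait I4 write@18
I6  is:13  ro:26  ex:27  wr:28  — RAW R4: wait I5 write@25
I7  is:19  ro:29  ex:34  wr:35  — struct: M0 busy until I4 writes@18, RAW R1: wait I6 write@28
I8  is:36  ro:37  ex:39  wr:40  — WAW R2: wait I7 write@35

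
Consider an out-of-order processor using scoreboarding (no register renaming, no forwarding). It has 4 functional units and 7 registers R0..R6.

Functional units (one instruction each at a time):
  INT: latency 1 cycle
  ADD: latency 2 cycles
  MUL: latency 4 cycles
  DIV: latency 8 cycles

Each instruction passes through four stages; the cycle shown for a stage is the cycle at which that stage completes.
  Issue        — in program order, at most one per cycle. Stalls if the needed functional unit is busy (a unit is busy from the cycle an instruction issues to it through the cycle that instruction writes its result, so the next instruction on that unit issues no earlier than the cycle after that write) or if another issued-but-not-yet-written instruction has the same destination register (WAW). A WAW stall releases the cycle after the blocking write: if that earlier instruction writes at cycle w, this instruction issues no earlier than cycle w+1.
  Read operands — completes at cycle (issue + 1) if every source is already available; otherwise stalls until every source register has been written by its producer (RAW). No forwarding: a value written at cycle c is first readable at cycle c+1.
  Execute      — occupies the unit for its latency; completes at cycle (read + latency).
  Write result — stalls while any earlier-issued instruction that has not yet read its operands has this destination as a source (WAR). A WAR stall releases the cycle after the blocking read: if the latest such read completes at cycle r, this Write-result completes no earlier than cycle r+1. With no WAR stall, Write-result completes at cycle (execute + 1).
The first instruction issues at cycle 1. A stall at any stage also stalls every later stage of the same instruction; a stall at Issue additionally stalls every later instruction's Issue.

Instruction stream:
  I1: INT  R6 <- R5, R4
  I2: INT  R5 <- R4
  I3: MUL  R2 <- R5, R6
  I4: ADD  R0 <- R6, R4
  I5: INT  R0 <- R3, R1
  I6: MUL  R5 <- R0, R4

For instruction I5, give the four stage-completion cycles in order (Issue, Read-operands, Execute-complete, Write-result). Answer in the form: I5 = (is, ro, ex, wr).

I5 = (12, 13, 14, 15)

I1  is:1  ro:2  ex:3  wr:4
I2  is:5  ro:6  ex:7  wr:8  — struct: INT busy until I1 writes@4
I3  is:6  ro:9  ex:13  wr:14  — RAW R5: wait I2 write@8
I4  is:7  ro:8  ex:10  wr:11
I5  is:12  ro:13  ex:14  wr:15  — WAW R0: wait I4 write@11
I6  is:15  ro:16  ex:20  wr:21  — struct: MUL busy until I3 writes@14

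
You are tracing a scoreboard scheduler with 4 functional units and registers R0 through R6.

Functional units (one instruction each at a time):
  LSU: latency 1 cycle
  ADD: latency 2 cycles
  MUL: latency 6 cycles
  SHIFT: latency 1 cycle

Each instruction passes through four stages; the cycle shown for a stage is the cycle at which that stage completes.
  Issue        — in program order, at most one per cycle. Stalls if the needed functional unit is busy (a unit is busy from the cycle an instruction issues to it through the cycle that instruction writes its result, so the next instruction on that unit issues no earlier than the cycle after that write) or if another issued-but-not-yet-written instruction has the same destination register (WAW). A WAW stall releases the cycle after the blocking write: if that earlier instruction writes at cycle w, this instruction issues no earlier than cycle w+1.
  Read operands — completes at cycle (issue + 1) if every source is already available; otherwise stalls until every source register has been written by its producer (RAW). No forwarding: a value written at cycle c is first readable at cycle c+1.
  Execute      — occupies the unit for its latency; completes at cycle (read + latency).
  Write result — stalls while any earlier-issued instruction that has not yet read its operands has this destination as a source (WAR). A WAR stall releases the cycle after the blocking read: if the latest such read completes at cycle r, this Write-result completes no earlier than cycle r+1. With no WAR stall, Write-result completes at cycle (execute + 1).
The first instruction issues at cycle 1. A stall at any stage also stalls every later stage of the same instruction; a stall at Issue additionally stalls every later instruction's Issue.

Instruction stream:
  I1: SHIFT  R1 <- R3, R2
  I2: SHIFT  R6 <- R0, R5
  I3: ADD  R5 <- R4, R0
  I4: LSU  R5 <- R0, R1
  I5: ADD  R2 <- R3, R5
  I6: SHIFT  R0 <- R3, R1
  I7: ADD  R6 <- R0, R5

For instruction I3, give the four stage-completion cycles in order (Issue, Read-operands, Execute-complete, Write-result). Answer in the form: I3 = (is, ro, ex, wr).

t=1  I1 dispatched to SHIFT
t=2  I1 operands ready
t=3  I1 complete
t=4  R1←I1
t=5  I2 dispatched to SHIFT
t=6  I2 operands ready · I3 dispatched to ADD
t=7  I2 complete · I3 operands ready
t=8  R6←I2
t=9  I3 complete
t=10  R5←I3
t=11  I4 dispatched to LSU
t=12  I4 operands ready · I5 dispatched to ADD
t=13  I4 complete · I6 dispatched to SHIFT
t=14  R5←I4 · I6 operands ready
t=15  I5 operands ready · I6 complete
t=16  R0←I6
t=17  I5 complete
t=18  R2←I5
t=19  I7 dispatched to ADD
t=20  I7 operands ready
t=22  I7 complete
t=23  R6←I7

I3 = (6, 7, 9, 10)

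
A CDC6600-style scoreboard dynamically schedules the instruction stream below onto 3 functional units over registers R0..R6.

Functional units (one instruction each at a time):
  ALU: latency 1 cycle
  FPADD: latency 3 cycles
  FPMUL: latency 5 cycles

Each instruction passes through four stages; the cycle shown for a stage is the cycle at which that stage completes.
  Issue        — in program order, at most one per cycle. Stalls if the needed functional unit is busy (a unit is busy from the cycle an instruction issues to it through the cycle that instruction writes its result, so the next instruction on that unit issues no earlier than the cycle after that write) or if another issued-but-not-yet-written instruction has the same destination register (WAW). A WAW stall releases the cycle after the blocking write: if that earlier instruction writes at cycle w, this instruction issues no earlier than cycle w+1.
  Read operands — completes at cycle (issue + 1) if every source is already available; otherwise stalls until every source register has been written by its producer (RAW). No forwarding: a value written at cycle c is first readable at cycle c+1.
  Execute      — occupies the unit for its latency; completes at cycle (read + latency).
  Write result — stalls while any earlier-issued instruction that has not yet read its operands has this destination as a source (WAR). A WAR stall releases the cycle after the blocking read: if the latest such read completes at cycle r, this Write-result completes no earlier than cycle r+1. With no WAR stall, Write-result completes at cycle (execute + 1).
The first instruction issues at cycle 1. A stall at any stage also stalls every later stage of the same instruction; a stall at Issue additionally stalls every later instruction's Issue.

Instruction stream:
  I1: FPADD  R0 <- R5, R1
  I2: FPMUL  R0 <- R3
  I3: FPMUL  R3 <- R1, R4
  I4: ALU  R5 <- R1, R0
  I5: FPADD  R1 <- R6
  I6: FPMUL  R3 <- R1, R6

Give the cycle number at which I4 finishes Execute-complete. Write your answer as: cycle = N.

cycle = 18

1) issue 1, read 2, done 5, write 6
2) issue 7, read 8, done 13, write 14  <WAW R0: wait I1 write@6>
3) issue 15, read 16, done 21, write 22  <struct: FPMUL busy until I2 writes@14>
4) issue 16, read 17, done 18, write 19
5) issue 17, read 18, done 21, write 22
6) issue 23, read 24, done 29, write 30  <struct: FPMUL busy until I3 writes@22>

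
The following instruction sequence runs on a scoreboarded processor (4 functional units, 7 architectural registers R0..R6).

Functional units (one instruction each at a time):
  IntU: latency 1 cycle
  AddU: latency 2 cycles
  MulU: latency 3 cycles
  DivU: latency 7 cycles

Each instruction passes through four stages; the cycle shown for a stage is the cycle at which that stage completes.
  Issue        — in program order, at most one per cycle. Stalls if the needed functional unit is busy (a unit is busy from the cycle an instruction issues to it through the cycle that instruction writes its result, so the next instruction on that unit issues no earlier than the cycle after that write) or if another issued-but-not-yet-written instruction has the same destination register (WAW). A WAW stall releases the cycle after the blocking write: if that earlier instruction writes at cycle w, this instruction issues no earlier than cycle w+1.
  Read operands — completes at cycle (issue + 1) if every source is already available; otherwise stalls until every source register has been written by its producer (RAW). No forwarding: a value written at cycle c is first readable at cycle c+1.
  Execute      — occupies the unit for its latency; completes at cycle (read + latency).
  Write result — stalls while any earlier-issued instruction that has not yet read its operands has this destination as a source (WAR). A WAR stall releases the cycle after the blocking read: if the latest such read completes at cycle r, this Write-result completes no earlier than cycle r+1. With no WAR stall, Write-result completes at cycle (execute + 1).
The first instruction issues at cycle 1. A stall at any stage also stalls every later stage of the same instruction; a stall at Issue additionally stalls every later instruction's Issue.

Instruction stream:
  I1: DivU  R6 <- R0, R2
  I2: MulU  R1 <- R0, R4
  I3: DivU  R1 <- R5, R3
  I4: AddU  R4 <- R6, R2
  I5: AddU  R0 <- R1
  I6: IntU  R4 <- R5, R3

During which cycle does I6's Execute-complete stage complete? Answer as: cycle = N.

cycle = 20

I1  is:1  ro:2  ex:9  wr:10
I2  is:2  ro:3  ex:6  wr:7
I3  is:11  ro:12  ex:19  wr:20  — struct: DivU busy until I1 writes@10
I4  is:12  ro:13  ex:15  wr:16
I5  is:17  ro:21  ex:23  wr:24  — struct: AddU busy until I4 writes@16, RAW R1: wait I3 write@20
I6  is:18  ro:19  ex:20  wr:21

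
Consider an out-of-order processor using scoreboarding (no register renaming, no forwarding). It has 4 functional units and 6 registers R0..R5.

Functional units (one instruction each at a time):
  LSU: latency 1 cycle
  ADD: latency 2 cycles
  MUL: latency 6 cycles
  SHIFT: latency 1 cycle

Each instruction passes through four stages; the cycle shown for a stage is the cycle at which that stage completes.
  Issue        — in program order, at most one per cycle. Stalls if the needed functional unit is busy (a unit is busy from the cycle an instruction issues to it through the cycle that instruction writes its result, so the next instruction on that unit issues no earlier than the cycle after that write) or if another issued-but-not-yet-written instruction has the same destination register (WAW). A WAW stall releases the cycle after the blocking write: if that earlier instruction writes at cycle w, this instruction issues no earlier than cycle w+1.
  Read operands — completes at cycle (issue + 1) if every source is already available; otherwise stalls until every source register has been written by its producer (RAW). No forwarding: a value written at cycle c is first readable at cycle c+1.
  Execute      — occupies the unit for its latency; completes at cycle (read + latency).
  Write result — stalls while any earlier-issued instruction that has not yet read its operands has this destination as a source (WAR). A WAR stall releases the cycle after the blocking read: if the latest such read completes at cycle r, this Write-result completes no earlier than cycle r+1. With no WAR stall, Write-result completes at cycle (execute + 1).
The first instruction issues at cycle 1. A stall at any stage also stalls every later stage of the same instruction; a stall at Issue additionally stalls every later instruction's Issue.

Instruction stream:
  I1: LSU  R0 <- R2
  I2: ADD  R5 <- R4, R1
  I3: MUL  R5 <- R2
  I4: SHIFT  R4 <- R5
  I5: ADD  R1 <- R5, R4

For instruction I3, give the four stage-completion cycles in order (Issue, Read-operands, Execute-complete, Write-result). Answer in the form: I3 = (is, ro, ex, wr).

I3 = (7, 8, 14, 15)

I1: IS=1 RO=2 EX=3 WR=4
I2: IS=2 RO=3 EX=5 WR=6
I3: IS=7 RO=8 EX=14 WR=15  [WAW R5: wait I2 write@6]
I4: IS=8 RO=16 EX=17 WR=18  [RAW R5: wait I3 write@15]
I5: IS=9 RO=19 EX=21 WR=22  [RAW R4: wait I4 write@18]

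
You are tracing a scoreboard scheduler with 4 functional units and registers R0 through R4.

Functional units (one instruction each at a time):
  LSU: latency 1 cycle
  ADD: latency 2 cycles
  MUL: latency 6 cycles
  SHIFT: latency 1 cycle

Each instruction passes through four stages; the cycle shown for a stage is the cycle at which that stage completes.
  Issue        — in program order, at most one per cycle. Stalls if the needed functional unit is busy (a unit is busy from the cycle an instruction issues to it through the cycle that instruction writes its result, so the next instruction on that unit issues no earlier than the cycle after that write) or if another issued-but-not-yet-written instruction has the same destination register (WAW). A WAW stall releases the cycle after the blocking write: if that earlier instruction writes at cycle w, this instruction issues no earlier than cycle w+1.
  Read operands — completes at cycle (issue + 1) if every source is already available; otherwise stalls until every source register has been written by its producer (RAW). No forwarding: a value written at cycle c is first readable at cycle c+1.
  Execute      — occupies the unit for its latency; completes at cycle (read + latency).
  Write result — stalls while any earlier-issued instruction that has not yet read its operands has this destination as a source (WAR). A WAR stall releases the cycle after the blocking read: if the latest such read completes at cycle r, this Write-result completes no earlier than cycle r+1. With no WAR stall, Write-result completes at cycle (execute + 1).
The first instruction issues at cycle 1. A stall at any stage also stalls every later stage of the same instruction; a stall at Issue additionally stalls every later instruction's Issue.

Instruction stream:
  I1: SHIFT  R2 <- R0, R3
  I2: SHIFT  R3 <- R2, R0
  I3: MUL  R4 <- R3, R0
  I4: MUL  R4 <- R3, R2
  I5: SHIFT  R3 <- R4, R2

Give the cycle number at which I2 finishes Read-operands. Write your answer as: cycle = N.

cycle = 6

  I1 | 1 | 2 | 3 | 4
  I2 | 5 | 6 | 7 | 8   struct: SHIFT busy until I1 writes@4
  I3 | 6 | 9 | 15 | 16   RAW R3: wait I2 write@8
  I4 | 17 | 18 | 24 | 25   struct: MUL busy until I3 writes@16
  I5 | 18 | 26 | 27 | 28   RAW R4: wait I4 write@25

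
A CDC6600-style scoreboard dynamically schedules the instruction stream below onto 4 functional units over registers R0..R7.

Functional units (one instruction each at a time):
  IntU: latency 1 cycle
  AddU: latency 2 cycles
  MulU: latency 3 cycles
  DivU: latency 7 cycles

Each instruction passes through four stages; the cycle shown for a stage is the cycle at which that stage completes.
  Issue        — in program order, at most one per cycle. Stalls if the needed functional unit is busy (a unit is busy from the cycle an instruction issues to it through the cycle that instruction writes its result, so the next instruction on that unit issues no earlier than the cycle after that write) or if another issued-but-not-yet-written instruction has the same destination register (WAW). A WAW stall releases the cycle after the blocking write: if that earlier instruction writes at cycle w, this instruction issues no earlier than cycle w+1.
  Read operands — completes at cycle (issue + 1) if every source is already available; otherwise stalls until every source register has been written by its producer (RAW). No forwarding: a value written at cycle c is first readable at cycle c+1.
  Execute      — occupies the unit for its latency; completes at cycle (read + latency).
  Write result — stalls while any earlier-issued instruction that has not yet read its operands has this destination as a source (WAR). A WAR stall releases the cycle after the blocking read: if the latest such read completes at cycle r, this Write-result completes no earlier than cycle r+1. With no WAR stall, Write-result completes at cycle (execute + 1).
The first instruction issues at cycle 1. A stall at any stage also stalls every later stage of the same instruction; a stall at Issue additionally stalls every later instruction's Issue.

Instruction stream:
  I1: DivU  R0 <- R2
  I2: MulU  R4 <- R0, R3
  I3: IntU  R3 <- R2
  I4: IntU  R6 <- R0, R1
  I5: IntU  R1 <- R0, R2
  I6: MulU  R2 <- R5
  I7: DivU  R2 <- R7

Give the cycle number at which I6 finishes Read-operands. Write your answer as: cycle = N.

cycle = 19

t=1  I1→DivU
t=2  I1 RO; I2→MulU
t=3  I3→IntU
t=4  I3 RO
t=5  I3 EX
t=9  I1 EX
t=10  I1 WR R0
t=11  I2 RO
t=12  I3 WR R3
t=13  I4→IntU
t=14  I2 EX; I4 RO
t=15  I2 WR R4; I4 EX
t=16  I4 WR R6
t=17  I5→IntU
t=18  I5 RO; I6→MulU
t=19  I5 EX; I6 RO
t=20  I5 WR R1
t=22  I6 EX
t=23  I6 WR R2
t=24  I7→DivU
t=25  I7 RO
t=32  I7 EX
t=33  I7 WR R2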